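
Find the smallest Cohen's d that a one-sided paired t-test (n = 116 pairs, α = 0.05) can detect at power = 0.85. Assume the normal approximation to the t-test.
d ≈ 0.25

Minimum detectable effect (paired t-test, normal approximation):
d = (z_α + z_β) / √n
d = (1.645 + 1.036) / √116
d = 2.681 / 10.770
d ≈ 0.25

By Cohen's convention (0.2 small / 0.5 medium / 0.8 large): small effect.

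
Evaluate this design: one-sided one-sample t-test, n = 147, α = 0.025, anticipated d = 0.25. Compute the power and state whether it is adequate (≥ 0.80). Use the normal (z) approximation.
Power ≈ 0.86; the study is adequately powered (power ≥ 0.80)

Power calculation (one-sample t-test, normal approximation):
z_β = d · √n - z_α
z_β = 0.25 · √147 - 1.960
z_β = 0.25 · 12.124 - 1.960
z_β = 1.071

Power = Φ(z_β) = Φ(1.071) ≈ 0.858

Effect size d = 0.25 is small by Cohen's convention (0.2/0.5/0.8).

Threshold: power ≥ 0.80 is conventionally adequate.
Power ≈ 0.86 → the study is adequately powered (power ≥ 0.80).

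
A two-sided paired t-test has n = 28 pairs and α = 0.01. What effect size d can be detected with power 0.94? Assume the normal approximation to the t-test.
d ≈ 0.78

Minimum detectable effect (paired t-test, normal approximation):
d = (z_{α/2} + z_β) / √n
d = (2.576 + 1.555) / √28
d = 4.131 / 5.292
d ≈ 0.78

By Cohen's convention (0.2 small / 0.5 medium / 0.8 large): medium effect.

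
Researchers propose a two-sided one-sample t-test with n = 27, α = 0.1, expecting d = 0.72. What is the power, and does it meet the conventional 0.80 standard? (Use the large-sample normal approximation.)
Power ≈ 0.98; the study is adequately powered (power ≥ 0.80)

Power calculation (one-sample t-test, normal approximation):
z_β = d · √n - z_{α/2}
z_β = 0.72 · √27 - 1.645
z_β = 0.72 · 5.196 - 1.645
z_β = 2.096

Power = Φ(z_β) = Φ(2.096) ≈ 0.982

Effect size d = 0.72 is medium by Cohen's convention (0.2/0.5/0.8).

Threshold: power ≥ 0.80 is conventionally adequate.
Power ≈ 0.98 → the study is adequately powered (power ≥ 0.80).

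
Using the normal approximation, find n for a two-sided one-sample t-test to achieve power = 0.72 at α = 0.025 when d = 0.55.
n = 27

Sample size formula (one-sample t-test, normal approximation):
n = ((z_{α/2} + z_β) / d)²

z_{α/2} = 2.241 (for α = 0.025, two-sided)
z_β = 0.583 (for power = 0.72)
d = 0.55

n = ((2.241 + 0.583) / 0.55)²
n = (5.135)²
n ≈ 26.37
Round up to the next whole number: n = 27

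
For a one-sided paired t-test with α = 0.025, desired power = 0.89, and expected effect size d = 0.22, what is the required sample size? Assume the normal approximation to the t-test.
n = 210 pairs

Sample size formula (paired t-test, normal approximation):
n = ((z_α + z_β) / d)²

z_α = 1.960 (for α = 0.025, one-sided)
z_β = 1.227 (for power = 0.89)
d = 0.22

n = ((1.960 + 1.227) / 0.22)²
n = (14.486)²
n ≈ 209.84
Round up to the next whole number: n = 210 pairs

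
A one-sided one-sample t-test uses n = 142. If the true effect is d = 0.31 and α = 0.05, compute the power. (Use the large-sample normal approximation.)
Power ≈ 0.98

Power calculation (one-sample t-test, normal approximation):
z_β = d · √n - z_α
z_β = 0.31 · √142 - 1.645
z_β = 0.31 · 11.916 - 1.645
z_β = 2.049

Power = Φ(z_β) = Φ(2.049) ≈ 0.980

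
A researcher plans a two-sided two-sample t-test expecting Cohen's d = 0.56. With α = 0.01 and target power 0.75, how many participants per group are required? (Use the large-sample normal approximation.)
n = 68 per group

Sample size formula (two-sample t-test, normal approximation):
n = 2 · ((z_{α/2} + z_β) / d)²

z_{α/2} = 2.576 (for α = 0.01, two-sided)
z_β = 0.674 (for power = 0.75)
d = 0.56

n = 2 · ((2.576 + 0.674) / 0.56)²
n = 2 · (5.804)²
n ≈ 67.37
Round up to the next whole number: n = 68 per group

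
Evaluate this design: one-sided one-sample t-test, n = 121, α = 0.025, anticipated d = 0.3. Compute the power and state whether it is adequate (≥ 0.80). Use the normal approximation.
Power ≈ 0.91; the study is adequately powered (power ≥ 0.80)

Power calculation (one-sample t-test, normal approximation):
z_β = d · √n - z_α
z_β = 0.3 · √121 - 1.960
z_β = 0.3 · 11.000 - 1.960
z_β = 1.340

Power = Φ(z_β) = Φ(1.340) ≈ 0.910

Effect size d = 0.3 is small by Cohen's convention (0.2/0.5/0.8).

Threshold: power ≥ 0.80 is conventionally adequate.
Power ≈ 0.91 → the study is adequately powered (power ≥ 0.80).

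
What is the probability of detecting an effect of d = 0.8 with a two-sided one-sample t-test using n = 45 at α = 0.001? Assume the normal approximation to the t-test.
Power ≈ 0.98

Power calculation (one-sample t-test, normal approximation):
z_β = d · √n - z_{α/2}
z_β = 0.8 · √45 - 3.291
z_β = 0.8 · 6.708 - 3.291
z_β = 2.076

Power = Φ(z_β) = Φ(2.076) ≈ 0.981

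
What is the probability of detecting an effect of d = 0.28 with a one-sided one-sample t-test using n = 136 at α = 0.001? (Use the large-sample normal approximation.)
Power ≈ 0.57

Power calculation (one-sample t-test, normal approximation):
z_β = d · √n - z_α
z_β = 0.28 · √136 - 3.090
z_β = 0.28 · 11.662 - 3.090
z_β = 0.175

Power = Φ(z_β) = Φ(0.175) ≈ 0.569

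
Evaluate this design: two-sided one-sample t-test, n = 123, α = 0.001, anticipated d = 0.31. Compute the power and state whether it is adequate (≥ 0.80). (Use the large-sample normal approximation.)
Power ≈ 0.56; the study is underpowered (power < 0.80)

Power calculation (one-sample t-test, normal approximation):
z_β = d · √n - z_{α/2}
z_β = 0.31 · √123 - 3.291
z_β = 0.31 · 11.091 - 3.291
z_β = 0.148

Power = Φ(z_β) = Φ(0.148) ≈ 0.559

Effect size d = 0.31 is small by Cohen's convention (0.2/0.5/0.8).

Threshold: power ≥ 0.80 is conventionally adequate.
Power ≈ 0.56 → the study is underpowered (power < 0.80).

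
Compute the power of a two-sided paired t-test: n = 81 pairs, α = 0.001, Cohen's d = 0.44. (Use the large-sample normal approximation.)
Power ≈ 0.75

Power calculation (paired t-test, normal approximation):
z_β = d · √n - z_{α/2}
z_β = 0.44 · √81 - 3.291
z_β = 0.44 · 9.000 - 3.291
z_β = 0.669

Power = Φ(z_β) = Φ(0.669) ≈ 0.748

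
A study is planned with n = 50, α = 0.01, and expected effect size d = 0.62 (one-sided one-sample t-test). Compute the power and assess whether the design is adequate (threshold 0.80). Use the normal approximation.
Power ≈ 0.98; the study is adequately powered (power ≥ 0.80)

Power calculation (one-sample t-test, normal approximation):
z_β = d · √n - z_α
z_β = 0.62 · √50 - 2.326
z_β = 0.62 · 7.071 - 2.326
z_β = 2.058

Power = Φ(z_β) = Φ(2.058) ≈ 0.980

Effect size d = 0.62 is medium by Cohen's convention (0.2/0.5/0.8).

Threshold: power ≥ 0.80 is conventionally adequate.
Power ≈ 0.98 → the study is adequately powered (power ≥ 0.80).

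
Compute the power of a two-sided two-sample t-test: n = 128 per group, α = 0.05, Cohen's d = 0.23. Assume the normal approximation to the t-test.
Power ≈ 0.45

Power calculation (two-sample t-test, normal approximation):
z_β = d · √(n/2) - z_{α/2}
z_β = 0.23 · √(128/2) - 1.960
z_β = 0.23 · 8.000 - 1.960
z_β = -0.120

Power = Φ(z_β) = Φ(-0.120) ≈ 0.452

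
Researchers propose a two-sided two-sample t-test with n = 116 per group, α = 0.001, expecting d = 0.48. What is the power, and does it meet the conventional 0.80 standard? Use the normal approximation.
Power ≈ 0.64; the study is underpowered (power < 0.80)

Power calculation (two-sample t-test, normal approximation):
z_β = d · √(n/2) - z_{α/2}
z_β = 0.48 · √(116/2) - 3.291
z_β = 0.48 · 7.616 - 3.291
z_β = 0.365

Power = Φ(z_β) = Φ(0.365) ≈ 0.642

Effect size d = 0.48 is small by Cohen's convention (0.2/0.5/0.8).

Threshold: power ≥ 0.80 is conventionally adequate.
Power ≈ 0.64 → the study is underpowered (power < 0.80).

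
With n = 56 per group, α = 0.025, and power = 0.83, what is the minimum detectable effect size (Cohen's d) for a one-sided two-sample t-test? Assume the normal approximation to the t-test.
d ≈ 0.55

Minimum detectable effect (two-sample t-test, normal approximation):
d = (z_α + z_β) / √(n/2)
d = (1.960 + 0.954) / √(56/2)
d = 2.914 / 5.292
d ≈ 0.55

By Cohen's convention (0.2 small / 0.5 medium / 0.8 large): medium effect.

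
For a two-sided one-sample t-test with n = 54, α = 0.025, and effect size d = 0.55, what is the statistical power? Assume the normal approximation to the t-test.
Power ≈ 0.96

Power calculation (one-sample t-test, normal approximation):
z_β = d · √n - z_{α/2}
z_β = 0.55 · √54 - 2.241
z_β = 0.55 · 7.348 - 2.241
z_β = 1.800

Power = Φ(z_β) = Φ(1.800) ≈ 0.964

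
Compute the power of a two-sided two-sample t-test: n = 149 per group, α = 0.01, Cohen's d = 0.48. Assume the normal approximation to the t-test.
Power ≈ 0.94

Power calculation (two-sample t-test, normal approximation):
z_β = d · √(n/2) - z_{α/2}
z_β = 0.48 · √(149/2) - 2.576
z_β = 0.48 · 8.631 - 2.576
z_β = 1.567

Power = Φ(z_β) = Φ(1.567) ≈ 0.941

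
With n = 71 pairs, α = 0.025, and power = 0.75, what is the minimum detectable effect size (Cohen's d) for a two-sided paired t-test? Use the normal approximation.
d ≈ 0.35

Minimum detectable effect (paired t-test, normal approximation):
d = (z_{α/2} + z_β) / √n
d = (2.241 + 0.674) / √71
d = 2.916 / 8.426
d ≈ 0.35

By Cohen's convention (0.2 small / 0.5 medium / 0.8 large): small effect.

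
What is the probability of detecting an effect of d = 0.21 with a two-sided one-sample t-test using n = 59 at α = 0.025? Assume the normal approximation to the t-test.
Power ≈ 0.26

Power calculation (one-sample t-test, normal approximation):
z_β = d · √n - z_{α/2}
z_β = 0.21 · √59 - 2.241
z_β = 0.21 · 7.681 - 2.241
z_β = -0.628

Power = Φ(z_β) = Φ(-0.628) ≈ 0.265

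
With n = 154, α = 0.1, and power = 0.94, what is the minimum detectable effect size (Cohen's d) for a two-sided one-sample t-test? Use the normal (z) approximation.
d ≈ 0.26

Minimum detectable effect (one-sample t-test, normal approximation):
d = (z_{α/2} + z_β) / √n
d = (1.645 + 1.555) / √154
d = 3.200 / 12.410
d ≈ 0.26

By Cohen's convention (0.2 small / 0.5 medium / 0.8 large): small effect.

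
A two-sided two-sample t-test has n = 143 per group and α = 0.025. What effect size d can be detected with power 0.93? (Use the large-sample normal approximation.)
d ≈ 0.44

Minimum detectable effect (two-sample t-test, normal approximation):
d = (z_{α/2} + z_β) / √(n/2)
d = (2.241 + 1.476) / √(143/2)
d = 3.717 / 8.456
d ≈ 0.44

By Cohen's convention (0.2 small / 0.5 medium / 0.8 large): small effect.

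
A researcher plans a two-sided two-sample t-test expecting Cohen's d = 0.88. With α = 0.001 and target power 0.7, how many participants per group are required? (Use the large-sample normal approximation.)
n = 38 per group

Sample size formula (two-sample t-test, normal approximation):
n = 2 · ((z_{α/2} + z_β) / d)²

z_{α/2} = 3.291 (for α = 0.001, two-sided)
z_β = 0.524 (for power = 0.7)
d = 0.88

n = 2 · ((3.291 + 0.524) / 0.88)²
n = 2 · (4.335)²
n ≈ 37.58
Round up to the next whole number: n = 38 per group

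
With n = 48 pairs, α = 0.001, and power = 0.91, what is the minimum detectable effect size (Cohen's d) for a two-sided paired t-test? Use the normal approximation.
d ≈ 0.67

Minimum detectable effect (paired t-test, normal approximation):
d = (z_{α/2} + z_β) / √n
d = (3.291 + 1.341) / √48
d = 4.631 / 6.928
d ≈ 0.67

By Cohen's convention (0.2 small / 0.5 medium / 0.8 large): medium effect.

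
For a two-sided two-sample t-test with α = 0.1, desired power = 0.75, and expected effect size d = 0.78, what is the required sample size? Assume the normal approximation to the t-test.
n = 18 per group

Sample size formula (two-sample t-test, normal approximation):
n = 2 · ((z_{α/2} + z_β) / d)²

z_{α/2} = 1.645 (for α = 0.1, two-sided)
z_β = 0.674 (for power = 0.75)
d = 0.78

n = 2 · ((1.645 + 0.674) / 0.78)²
n = 2 · (2.973)²
n ≈ 17.68
Round up to the next whole number: n = 18 per group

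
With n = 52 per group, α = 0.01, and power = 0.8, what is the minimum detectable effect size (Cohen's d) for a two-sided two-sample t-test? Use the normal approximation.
d ≈ 0.67

Minimum detectable effect (two-sample t-test, normal approximation):
d = (z_{α/2} + z_β) / √(n/2)
d = (2.576 + 0.842) / √(52/2)
d = 3.417 / 5.099
d ≈ 0.67

By Cohen's convention (0.2 small / 0.5 medium / 0.8 large): medium effect.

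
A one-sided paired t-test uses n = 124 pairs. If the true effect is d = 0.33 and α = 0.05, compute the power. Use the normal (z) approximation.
Power ≈ 0.98

Power calculation (paired t-test, normal approximation):
z_β = d · √n - z_α
z_β = 0.33 · √124 - 1.645
z_β = 0.33 · 11.136 - 1.645
z_β = 2.030

Power = Φ(z_β) = Φ(2.030) ≈ 0.979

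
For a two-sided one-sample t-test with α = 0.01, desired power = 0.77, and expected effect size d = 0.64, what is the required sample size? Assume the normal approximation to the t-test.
n = 27

Sample size formula (one-sample t-test, normal approximation):
n = ((z_{α/2} + z_β) / d)²

z_{α/2} = 2.576 (for α = 0.01, two-sided)
z_β = 0.739 (for power = 0.77)
d = 0.64

n = ((2.576 + 0.739) / 0.64)²
n = (5.180)²
n ≈ 26.83
Round up to the next whole number: n = 27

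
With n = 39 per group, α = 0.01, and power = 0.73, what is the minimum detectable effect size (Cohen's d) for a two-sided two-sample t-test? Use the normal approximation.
d ≈ 0.72

Minimum detectable effect (two-sample t-test, normal approximation):
d = (z_{α/2} + z_β) / √(n/2)
d = (2.576 + 0.613) / √(39/2)
d = 3.189 / 4.416
d ≈ 0.72

By Cohen's convention (0.2 small / 0.5 medium / 0.8 large): medium effect.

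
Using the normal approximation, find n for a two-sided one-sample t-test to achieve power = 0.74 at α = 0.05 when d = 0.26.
n = 101

Sample size formula (one-sample t-test, normal approximation):
n = ((z_{α/2} + z_β) / d)²

z_{α/2} = 1.960 (for α = 0.05, two-sided)
z_β = 0.643 (for power = 0.74)
d = 0.26

n = ((1.960 + 0.643) / 0.26)²
n = (10.012)²
n ≈ 100.24
Round up to the next whole number: n = 101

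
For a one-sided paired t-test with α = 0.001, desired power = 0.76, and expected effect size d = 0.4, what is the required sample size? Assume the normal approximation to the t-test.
n = 91 pairs

Sample size formula (paired t-test, normal approximation):
n = ((z_α + z_β) / d)²

z_α = 3.090 (for α = 0.001, one-sided)
z_β = 0.706 (for power = 0.76)
d = 0.4

n = ((3.090 + 0.706) / 0.4)²
n = (9.490)²
n ≈ 90.06
Round up to the next whole number: n = 91 pairs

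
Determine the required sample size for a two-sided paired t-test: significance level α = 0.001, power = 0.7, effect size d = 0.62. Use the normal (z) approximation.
n = 38 pairs

Sample size formula (paired t-test, normal approximation):
n = ((z_{α/2} + z_β) / d)²

z_{α/2} = 3.291 (for α = 0.001, two-sided)
z_β = 0.524 (for power = 0.7)
d = 0.62

n = ((3.291 + 0.524) / 0.62)²
n = (6.153)²
n ≈ 37.86
Round up to the next whole number: n = 38 pairs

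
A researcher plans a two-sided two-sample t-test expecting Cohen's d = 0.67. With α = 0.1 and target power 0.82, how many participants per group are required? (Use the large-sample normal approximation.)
n = 30 per group

Sample size formula (two-sample t-test, normal approximation):
n = 2 · ((z_{α/2} + z_β) / d)²

z_{α/2} = 1.645 (for α = 0.1, two-sided)
z_β = 0.915 (for power = 0.82)
d = 0.67

n = 2 · ((1.645 + 0.915) / 0.67)²
n = 2 · (3.821)²
n ≈ 29.20
Round up to the next whole number: n = 30 per group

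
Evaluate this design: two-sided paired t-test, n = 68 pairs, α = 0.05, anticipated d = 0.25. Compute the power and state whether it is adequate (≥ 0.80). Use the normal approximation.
Power ≈ 0.54; the study is underpowered (power < 0.80)

Power calculation (paired t-test, normal approximation):
z_β = d · √n - z_{α/2}
z_β = 0.25 · √68 - 1.960
z_β = 0.25 · 8.246 - 1.960
z_β = 0.102

Power = Φ(z_β) = Φ(0.102) ≈ 0.540

Effect size d = 0.25 is small by Cohen's convention (0.2/0.5/0.8).

Threshold: power ≥ 0.80 is conventionally adequate.
Power ≈ 0.54 → the study is underpowered (power < 0.80).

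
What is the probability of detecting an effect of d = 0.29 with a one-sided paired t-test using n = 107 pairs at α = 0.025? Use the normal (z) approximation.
Power ≈ 0.85

Power calculation (paired t-test, normal approximation):
z_β = d · √n - z_α
z_β = 0.29 · √107 - 1.960
z_β = 0.29 · 10.344 - 1.960
z_β = 1.040

Power = Φ(z_β) = Φ(1.040) ≈ 0.851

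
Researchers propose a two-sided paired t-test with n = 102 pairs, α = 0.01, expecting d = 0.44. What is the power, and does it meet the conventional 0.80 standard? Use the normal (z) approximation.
Power ≈ 0.97; the study is adequately powered (power ≥ 0.80)

Power calculation (paired t-test, normal approximation):
z_β = d · √n - z_{α/2}
z_β = 0.44 · √102 - 2.576
z_β = 0.44 · 10.100 - 2.576
z_β = 1.868

Power = Φ(z_β) = Φ(1.868) ≈ 0.969

Effect size d = 0.44 is small by Cohen's convention (0.2/0.5/0.8).

Threshold: power ≥ 0.80 is conventionally adequate.
Power ≈ 0.97 → the study is adequately powered (power ≥ 0.80).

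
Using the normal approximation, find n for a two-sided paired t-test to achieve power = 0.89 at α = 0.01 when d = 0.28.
n = 185 pairs

Sample size formula (paired t-test, normal approximation):
n = ((z_{α/2} + z_β) / d)²

z_{α/2} = 2.576 (for α = 0.01, two-sided)
z_β = 1.227 (for power = 0.89)
d = 0.28

n = ((2.576 + 1.227) / 0.28)²
n = (13.582)²
n ≈ 184.47
Round up to the next whole number: n = 185 pairs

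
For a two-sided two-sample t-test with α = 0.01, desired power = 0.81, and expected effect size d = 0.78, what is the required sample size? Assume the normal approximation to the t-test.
n = 40 per group

Sample size formula (two-sample t-test, normal approximation):
n = 2 · ((z_{α/2} + z_β) / d)²

z_{α/2} = 2.576 (for α = 0.01, two-sided)
z_β = 0.878 (for power = 0.81)
d = 0.78

n = 2 · ((2.576 + 0.878) / 0.78)²
n = 2 · (4.428)²
n ≈ 39.21
Round up to the next whole number: n = 40 per group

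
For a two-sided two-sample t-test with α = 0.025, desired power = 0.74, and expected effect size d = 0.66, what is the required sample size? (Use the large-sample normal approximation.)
n = 39 per group

Sample size formula (two-sample t-test, normal approximation):
n = 2 · ((z_{α/2} + z_β) / d)²

z_{α/2} = 2.241 (for α = 0.025, two-sided)
z_β = 0.643 (for power = 0.74)
d = 0.66

n = 2 · ((2.241 + 0.643) / 0.66)²
n = 2 · (4.370)²
n ≈ 38.19
Round up to the next whole number: n = 39 per group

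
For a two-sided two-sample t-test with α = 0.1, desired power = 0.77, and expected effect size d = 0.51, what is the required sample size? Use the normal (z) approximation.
n = 44 per group

Sample size formula (two-sample t-test, normal approximation):
n = 2 · ((z_{α/2} + z_β) / d)²

z_{α/2} = 1.645 (for α = 0.1, two-sided)
z_β = 0.739 (for power = 0.77)
d = 0.51

n = 2 · ((1.645 + 0.739) / 0.51)²
n = 2 · (4.675)²
n ≈ 43.71
Round up to the next whole number: n = 44 per group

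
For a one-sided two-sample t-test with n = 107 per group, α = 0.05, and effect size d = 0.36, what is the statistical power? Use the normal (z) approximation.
Power ≈ 0.84

Power calculation (two-sample t-test, normal approximation):
z_β = d · √(n/2) - z_α
z_β = 0.36 · √(107/2) - 1.645
z_β = 0.36 · 7.314 - 1.645
z_β = 0.988

Power = Φ(z_β) = Φ(0.988) ≈ 0.839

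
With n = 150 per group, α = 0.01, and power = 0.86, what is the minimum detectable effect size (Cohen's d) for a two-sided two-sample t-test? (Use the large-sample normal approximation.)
d ≈ 0.42

Minimum detectable effect (two-sample t-test, normal approximation):
d = (z_{α/2} + z_β) / √(n/2)
d = (2.576 + 1.080) / √(150/2)
d = 3.656 / 8.660
d ≈ 0.42

By Cohen's convention (0.2 small / 0.5 medium / 0.8 large): small effect.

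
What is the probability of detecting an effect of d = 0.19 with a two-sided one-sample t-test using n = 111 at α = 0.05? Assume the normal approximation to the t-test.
Power ≈ 0.52

Power calculation (one-sample t-test, normal approximation):
z_β = d · √n - z_{α/2}
z_β = 0.19 · √111 - 1.960
z_β = 0.19 · 10.536 - 1.960
z_β = 0.042

Power = Φ(z_β) = Φ(0.042) ≈ 0.517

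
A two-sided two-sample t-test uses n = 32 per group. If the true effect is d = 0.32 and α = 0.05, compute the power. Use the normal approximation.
Power ≈ 0.25

Power calculation (two-sample t-test, normal approximation):
z_β = d · √(n/2) - z_{α/2}
z_β = 0.32 · √(32/2) - 1.960
z_β = 0.32 · 4.000 - 1.960
z_β = -0.680

Power = Φ(z_β) = Φ(-0.680) ≈ 0.248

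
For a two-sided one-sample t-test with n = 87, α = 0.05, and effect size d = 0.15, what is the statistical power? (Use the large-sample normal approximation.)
Power ≈ 0.29

Power calculation (one-sample t-test, normal approximation):
z_β = d · √n - z_{α/2}
z_β = 0.15 · √87 - 1.960
z_β = 0.15 · 9.327 - 1.960
z_β = -0.561

Power = Φ(z_β) = Φ(-0.561) ≈ 0.287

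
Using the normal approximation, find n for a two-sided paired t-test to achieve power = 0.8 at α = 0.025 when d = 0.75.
n = 17 pairs

Sample size formula (paired t-test, normal approximation):
n = ((z_{α/2} + z_β) / d)²

z_{α/2} = 2.241 (for α = 0.025, two-sided)
z_β = 0.842 (for power = 0.8)
d = 0.75

n = ((2.241 + 0.842) / 0.75)²
n = (4.111)²
n ≈ 16.90
Round up to the next whole number: n = 17 pairs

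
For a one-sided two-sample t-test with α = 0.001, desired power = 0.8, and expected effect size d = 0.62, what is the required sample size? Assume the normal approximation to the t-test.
n = 81 per group

Sample size formula (two-sample t-test, normal approximation):
n = 2 · ((z_α + z_β) / d)²

z_α = 3.090 (for α = 0.001, one-sided)
z_β = 0.842 (for power = 0.8)
d = 0.62

n = 2 · ((3.090 + 0.842) / 0.62)²
n = 2 · (6.342)²
n ≈ 80.44
Round up to the next whole number: n = 81 per group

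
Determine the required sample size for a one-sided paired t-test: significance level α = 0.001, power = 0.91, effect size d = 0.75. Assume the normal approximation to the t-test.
n = 35 pairs

Sample size formula (paired t-test, normal approximation):
n = ((z_α + z_β) / d)²

z_α = 3.090 (for α = 0.001, one-sided)
z_β = 1.341 (for power = 0.91)
d = 0.75

n = ((3.090 + 1.341) / 0.75)²
n = (5.908)²
n ≈ 34.90
Round up to the next whole number: n = 35 pairs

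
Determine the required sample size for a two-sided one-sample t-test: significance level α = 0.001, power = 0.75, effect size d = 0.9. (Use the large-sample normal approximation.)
n = 20

Sample size formula (one-sample t-test, normal approximation):
n = ((z_{α/2} + z_β) / d)²

z_{α/2} = 3.291 (for α = 0.001, two-sided)
z_β = 0.674 (for power = 0.75)
d = 0.9

n = ((3.291 + 0.674) / 0.9)²
n = (4.406)²
n ≈ 19.41
Round up to the next whole number: n = 20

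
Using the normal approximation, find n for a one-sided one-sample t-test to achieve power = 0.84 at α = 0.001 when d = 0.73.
n = 32

Sample size formula (one-sample t-test, normal approximation):
n = ((z_α + z_β) / d)²

z_α = 3.090 (for α = 0.001, one-sided)
z_β = 0.994 (for power = 0.84)
d = 0.73

n = ((3.090 + 0.994) / 0.73)²
n = (5.595)²
n ≈ 31.30
Round up to the next whole number: n = 32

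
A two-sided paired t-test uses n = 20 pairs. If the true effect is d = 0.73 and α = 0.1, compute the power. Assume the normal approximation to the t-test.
Power ≈ 0.95

Power calculation (paired t-test, normal approximation):
z_β = d · √n - z_{α/2}
z_β = 0.73 · √20 - 1.645
z_β = 0.73 · 4.472 - 1.645
z_β = 1.620

Power = Φ(z_β) = Φ(1.620) ≈ 0.947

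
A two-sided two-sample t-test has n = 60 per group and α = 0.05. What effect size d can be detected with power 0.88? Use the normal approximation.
d ≈ 0.57

Minimum detectable effect (two-sample t-test, normal approximation):
d = (z_{α/2} + z_β) / √(n/2)
d = (1.960 + 1.175) / √(60/2)
d = 3.135 / 5.477
d ≈ 0.57

By Cohen's convention (0.2 small / 0.5 medium / 0.8 large): medium effect.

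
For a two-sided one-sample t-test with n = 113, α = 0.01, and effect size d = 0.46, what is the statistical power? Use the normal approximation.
Power ≈ 0.99

Power calculation (one-sample t-test, normal approximation):
z_β = d · √n - z_{α/2}
z_β = 0.46 · √113 - 2.576
z_β = 0.46 · 10.630 - 2.576
z_β = 2.314

Power = Φ(z_β) = Φ(2.314) ≈ 0.990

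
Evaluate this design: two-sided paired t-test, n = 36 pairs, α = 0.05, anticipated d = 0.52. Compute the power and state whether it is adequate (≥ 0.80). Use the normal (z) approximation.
Power ≈ 0.88; the study is adequately powered (power ≥ 0.80)

Power calculation (paired t-test, normal approximation):
z_β = d · √n - z_{α/2}
z_β = 0.52 · √36 - 1.960
z_β = 0.52 · 6.000 - 1.960
z_β = 1.160

Power = Φ(z_β) = Φ(1.160) ≈ 0.877

Effect size d = 0.52 is medium by Cohen's convention (0.2/0.5/0.8).

Threshold: power ≥ 0.80 is conventionally adequate.
Power ≈ 0.88 → the study is adequately powered (power ≥ 0.80).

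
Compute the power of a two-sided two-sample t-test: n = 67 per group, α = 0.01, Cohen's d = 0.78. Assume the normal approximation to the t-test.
Power ≈ 0.97

Power calculation (two-sample t-test, normal approximation):
z_β = d · √(n/2) - z_{α/2}
z_β = 0.78 · √(67/2) - 2.576
z_β = 0.78 · 5.788 - 2.576
z_β = 1.939

Power = Φ(z_β) = Φ(1.939) ≈ 0.974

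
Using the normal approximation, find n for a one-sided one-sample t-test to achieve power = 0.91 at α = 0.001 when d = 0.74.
n = 36

Sample size formula (one-sample t-test, normal approximation):
n = ((z_α + z_β) / d)²

z_α = 3.090 (for α = 0.001, one-sided)
z_β = 1.341 (for power = 0.91)
d = 0.74

n = ((3.090 + 1.341) / 0.74)²
n = (5.988)²
n ≈ 35.86
Round up to the next whole number: n = 36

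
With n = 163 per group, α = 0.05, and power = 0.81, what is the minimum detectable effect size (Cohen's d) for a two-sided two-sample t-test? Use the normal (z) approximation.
d ≈ 0.31

Minimum detectable effect (two-sample t-test, normal approximation):
d = (z_{α/2} + z_β) / √(n/2)
d = (1.960 + 0.878) / √(163/2)
d = 2.838 / 9.028
d ≈ 0.31

By Cohen's convention (0.2 small / 0.5 medium / 0.8 large): small effect.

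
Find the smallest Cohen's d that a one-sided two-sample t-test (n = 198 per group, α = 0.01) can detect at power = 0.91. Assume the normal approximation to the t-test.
d ≈ 0.37

Minimum detectable effect (two-sample t-test, normal approximation):
d = (z_α + z_β) / √(n/2)
d = (2.326 + 1.341) / √(198/2)
d = 3.667 / 9.950
d ≈ 0.37

By Cohen's convention (0.2 small / 0.5 medium / 0.8 large): small effect.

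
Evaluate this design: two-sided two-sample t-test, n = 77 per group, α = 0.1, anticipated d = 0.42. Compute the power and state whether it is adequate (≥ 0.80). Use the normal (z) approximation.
Power ≈ 0.83; the study is adequately powered (power ≥ 0.80)

Power calculation (two-sample t-test, normal approximation):
z_β = d · √(n/2) - z_{α/2}
z_β = 0.42 · √(77/2) - 1.645
z_β = 0.42 · 6.205 - 1.645
z_β = 0.961

Power = Φ(z_β) = Φ(0.961) ≈ 0.832

Effect size d = 0.42 is small by Cohen's convention (0.2/0.5/0.8).

Threshold: power ≥ 0.80 is conventionally adequate.
Power ≈ 0.83 → the study is adequately powered (power ≥ 0.80).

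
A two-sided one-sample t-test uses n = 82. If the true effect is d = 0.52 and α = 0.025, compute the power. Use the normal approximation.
Power ≈ 0.99

Power calculation (one-sample t-test, normal approximation):
z_β = d · √n - z_{α/2}
z_β = 0.52 · √82 - 2.241
z_β = 0.52 · 9.055 - 2.241
z_β = 2.467

Power = Φ(z_β) = Φ(2.467) ≈ 0.993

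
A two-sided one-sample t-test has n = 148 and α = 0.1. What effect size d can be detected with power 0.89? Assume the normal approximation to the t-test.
d ≈ 0.24

Minimum detectable effect (one-sample t-test, normal approximation):
d = (z_{α/2} + z_β) / √n
d = (1.645 + 1.227) / √148
d = 2.871 / 12.166
d ≈ 0.24

By Cohen's convention (0.2 small / 0.5 medium / 0.8 large): small effect.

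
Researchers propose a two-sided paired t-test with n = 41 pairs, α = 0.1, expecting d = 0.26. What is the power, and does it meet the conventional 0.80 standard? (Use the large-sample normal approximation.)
Power ≈ 0.51; the study is underpowered (power < 0.80)

Power calculation (paired t-test, normal approximation):
z_β = d · √n - z_{α/2}
z_β = 0.26 · √41 - 1.645
z_β = 0.26 · 6.403 - 1.645
z_β = 0.020

Power = Φ(z_β) = Φ(0.020) ≈ 0.508

Effect size d = 0.26 is small by Cohen's convention (0.2/0.5/0.8).

Threshold: power ≥ 0.80 is conventionally adequate.
Power ≈ 0.51 → the study is underpowered (power < 0.80).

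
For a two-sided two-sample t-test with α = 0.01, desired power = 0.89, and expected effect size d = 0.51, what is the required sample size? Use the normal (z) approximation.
n = 112 per group

Sample size formula (two-sample t-test, normal approximation):
n = 2 · ((z_{α/2} + z_β) / d)²

z_{α/2} = 2.576 (for α = 0.01, two-sided)
z_β = 1.227 (for power = 0.89)
d = 0.51

n = 2 · ((2.576 + 1.227) / 0.51)²
n = 2 · (7.457)²
n ≈ 111.21
Round up to the next whole number: n = 112 per group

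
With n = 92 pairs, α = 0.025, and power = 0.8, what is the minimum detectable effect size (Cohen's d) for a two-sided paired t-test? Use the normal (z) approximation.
d ≈ 0.32

Minimum detectable effect (paired t-test, normal approximation):
d = (z_{α/2} + z_β) / √n
d = (2.241 + 0.842) / √92
d = 3.083 / 9.592
d ≈ 0.32

By Cohen's convention (0.2 small / 0.5 medium / 0.8 large): small effect.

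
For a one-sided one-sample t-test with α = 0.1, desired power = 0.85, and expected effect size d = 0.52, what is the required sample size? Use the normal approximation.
n = 20

Sample size formula (one-sample t-test, normal approximation):
n = ((z_α + z_β) / d)²

z_α = 1.282 (for α = 0.1, one-sided)
z_β = 1.036 (for power = 0.85)
d = 0.52

n = ((1.282 + 1.036) / 0.52)²
n = (4.458)²
n ≈ 19.87
Round up to the next whole number: n = 20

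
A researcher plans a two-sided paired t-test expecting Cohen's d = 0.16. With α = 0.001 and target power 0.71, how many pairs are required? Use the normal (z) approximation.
n = 578 pairs

Sample size formula (paired t-test, normal approximation):
n = ((z_{α/2} + z_β) / d)²

z_{α/2} = 3.291 (for α = 0.001, two-sided)
z_β = 0.553 (for power = 0.71)
d = 0.16

n = ((3.291 + 0.553) / 0.16)²
n = (24.025)²
n ≈ 577.20
Round up to the next whole number: n = 578 pairs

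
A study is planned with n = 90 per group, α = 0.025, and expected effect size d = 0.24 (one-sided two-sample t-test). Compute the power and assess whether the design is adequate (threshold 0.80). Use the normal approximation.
Power ≈ 0.36; the study is underpowered (power < 0.80)

Power calculation (two-sample t-test, normal approximation):
z_β = d · √(n/2) - z_α
z_β = 0.24 · √(90/2) - 1.960
z_β = 0.24 · 6.708 - 1.960
z_β = -0.350

Power = Φ(z_β) = Φ(-0.350) ≈ 0.363

Effect size d = 0.24 is small by Cohen's convention (0.2/0.5/0.8).

Threshold: power ≥ 0.80 is conventionally adequate.
Power ≈ 0.36 → the study is underpowered (power < 0.80).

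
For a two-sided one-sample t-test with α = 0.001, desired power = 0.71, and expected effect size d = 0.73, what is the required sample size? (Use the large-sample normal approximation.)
n = 28

Sample size formula (one-sample t-test, normal approximation):
n = ((z_{α/2} + z_β) / d)²

z_{α/2} = 3.291 (for α = 0.001, two-sided)
z_β = 0.553 (for power = 0.71)
d = 0.73

n = ((3.291 + 0.553) / 0.73)²
n = (5.266)²
n ≈ 27.73
Round up to the next whole number: n = 28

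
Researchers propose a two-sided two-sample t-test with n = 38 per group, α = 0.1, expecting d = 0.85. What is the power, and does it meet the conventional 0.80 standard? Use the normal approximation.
Power ≈ 0.98; the study is adequately powered (power ≥ 0.80)

Power calculation (two-sample t-test, normal approximation):
z_β = d · √(n/2) - z_{α/2}
z_β = 0.85 · √(38/2) - 1.645
z_β = 0.85 · 4.359 - 1.645
z_β = 2.060

Power = Φ(z_β) = Φ(2.060) ≈ 0.980

Effect size d = 0.85 is large by Cohen's convention (0.2/0.5/0.8).

Threshold: power ≥ 0.80 is conventionally adequate.
Power ≈ 0.98 → the study is adequately powered (power ≥ 0.80).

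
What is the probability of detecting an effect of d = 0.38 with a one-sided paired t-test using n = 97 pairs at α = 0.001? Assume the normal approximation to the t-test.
Power ≈ 0.74

Power calculation (paired t-test, normal approximation):
z_β = d · √n - z_α
z_β = 0.38 · √97 - 3.090
z_β = 0.38 · 9.849 - 3.090
z_β = 0.652

Power = Φ(z_β) = Φ(0.652) ≈ 0.743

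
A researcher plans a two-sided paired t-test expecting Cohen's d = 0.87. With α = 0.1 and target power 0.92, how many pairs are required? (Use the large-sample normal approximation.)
n = 13 pairs

Sample size formula (paired t-test, normal approximation):
n = ((z_{α/2} + z_β) / d)²

z_{α/2} = 1.645 (for α = 0.1, two-sided)
z_β = 1.405 (for power = 0.92)
d = 0.87

n = ((1.645 + 1.405) / 0.87)²
n = (3.506)²
n ≈ 12.29
Round up to the next whole number: n = 13 pairs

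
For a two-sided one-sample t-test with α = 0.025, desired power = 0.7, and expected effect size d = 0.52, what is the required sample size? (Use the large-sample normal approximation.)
n = 29

Sample size formula (one-sample t-test, normal approximation):
n = ((z_{α/2} + z_β) / d)²

z_{α/2} = 2.241 (for α = 0.025, two-sided)
z_β = 0.524 (for power = 0.7)
d = 0.52

n = ((2.241 + 0.524) / 0.52)²
n = (5.317)²
n ≈ 28.27
Round up to the next whole number: n = 29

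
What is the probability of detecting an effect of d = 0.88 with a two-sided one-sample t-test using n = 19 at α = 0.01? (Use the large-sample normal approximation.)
Power ≈ 0.90

Power calculation (one-sample t-test, normal approximation):
z_β = d · √n - z_{α/2}
z_β = 0.88 · √19 - 2.576
z_β = 0.88 · 4.359 - 2.576
z_β = 1.260

Power = Φ(z_β) = Φ(1.260) ≈ 0.896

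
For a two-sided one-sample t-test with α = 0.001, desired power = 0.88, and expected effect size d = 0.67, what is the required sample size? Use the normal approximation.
n = 45

Sample size formula (one-sample t-test, normal approximation):
n = ((z_{α/2} + z_β) / d)²

z_{α/2} = 3.291 (for α = 0.001, two-sided)
z_β = 1.175 (for power = 0.88)
d = 0.67

n = ((3.291 + 1.175) / 0.67)²
n = (6.666)²
n ≈ 44.44
Round up to the next whole number: n = 45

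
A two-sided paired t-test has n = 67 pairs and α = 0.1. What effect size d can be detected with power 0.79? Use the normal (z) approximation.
d ≈ 0.30

Minimum detectable effect (paired t-test, normal approximation):
d = (z_{α/2} + z_β) / √n
d = (1.645 + 0.806) / √67
d = 2.451 / 8.185
d ≈ 0.30

By Cohen's convention (0.2 small / 0.5 medium / 0.8 large): small effect.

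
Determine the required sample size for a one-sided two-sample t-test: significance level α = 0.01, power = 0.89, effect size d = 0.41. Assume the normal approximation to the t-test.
n = 151 per group

Sample size formula (two-sample t-test, normal approximation):
n = 2 · ((z_α + z_β) / d)²

z_α = 2.326 (for α = 0.01, one-sided)
z_β = 1.227 (for power = 0.89)
d = 0.41

n = 2 · ((2.326 + 1.227) / 0.41)²
n = 2 · (8.666)²
n ≈ 150.20
Round up to the next whole number: n = 151 per group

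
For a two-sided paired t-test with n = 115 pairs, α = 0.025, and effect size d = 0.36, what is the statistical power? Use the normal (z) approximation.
Power ≈ 0.95

Power calculation (paired t-test, normal approximation):
z_β = d · √n - z_{α/2}
z_β = 0.36 · √115 - 2.241
z_β = 0.36 · 10.724 - 2.241
z_β = 1.619

Power = Φ(z_β) = Φ(1.619) ≈ 0.947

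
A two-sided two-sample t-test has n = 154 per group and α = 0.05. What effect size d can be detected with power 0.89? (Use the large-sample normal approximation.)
d ≈ 0.36

Minimum detectable effect (two-sample t-test, normal approximation):
d = (z_{α/2} + z_β) / √(n/2)
d = (1.960 + 1.227) / √(154/2)
d = 3.186 / 8.775
d ≈ 0.36

By Cohen's convention (0.2 small / 0.5 medium / 0.8 large): small effect.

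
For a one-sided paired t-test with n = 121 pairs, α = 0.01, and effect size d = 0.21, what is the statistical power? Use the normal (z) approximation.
Power ≈ 0.49

Power calculation (paired t-test, normal approximation):
z_β = d · √n - z_α
z_β = 0.21 · √121 - 2.326
z_β = 0.21 · 11.000 - 2.326
z_β = -0.016

Power = Φ(z_β) = Φ(-0.016) ≈ 0.493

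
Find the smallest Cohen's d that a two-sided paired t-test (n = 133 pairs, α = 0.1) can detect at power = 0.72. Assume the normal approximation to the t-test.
d ≈ 0.19

Minimum detectable effect (paired t-test, normal approximation):
d = (z_{α/2} + z_β) / √n
d = (1.645 + 0.583) / √133
d = 2.228 / 11.533
d ≈ 0.19

By Cohen's convention (0.2 small / 0.5 medium / 0.8 large): very small effect.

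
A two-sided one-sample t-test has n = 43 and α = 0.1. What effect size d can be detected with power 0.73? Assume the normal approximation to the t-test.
d ≈ 0.34

Minimum detectable effect (one-sample t-test, normal approximation):
d = (z_{α/2} + z_β) / √n
d = (1.645 + 0.613) / √43
d = 2.258 / 6.557
d ≈ 0.34

By Cohen's convention (0.2 small / 0.5 medium / 0.8 large): small effect.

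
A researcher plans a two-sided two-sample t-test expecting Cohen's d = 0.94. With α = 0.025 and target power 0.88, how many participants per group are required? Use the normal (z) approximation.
n = 27 per group

Sample size formula (two-sample t-test, normal approximation):
n = 2 · ((z_{α/2} + z_β) / d)²

z_{α/2} = 2.241 (for α = 0.025, two-sided)
z_β = 1.175 (for power = 0.88)
d = 0.94

n = 2 · ((2.241 + 1.175) / 0.94)²
n = 2 · (3.634)²
n ≈ 26.41
Round up to the next whole number: n = 27 per group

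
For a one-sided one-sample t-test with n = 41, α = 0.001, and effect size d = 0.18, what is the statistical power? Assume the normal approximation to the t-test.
Power ≈ 0.03

Power calculation (one-sample t-test, normal approximation):
z_β = d · √n - z_α
z_β = 0.18 · √41 - 3.090
z_β = 0.18 · 6.403 - 3.090
z_β = -1.938

Power = Φ(z_β) = Φ(-1.938) ≈ 0.026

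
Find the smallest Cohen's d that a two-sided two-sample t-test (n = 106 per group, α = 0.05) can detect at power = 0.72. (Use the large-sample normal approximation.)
d ≈ 0.35

Minimum detectable effect (two-sample t-test, normal approximation):
d = (z_{α/2} + z_β) / √(n/2)
d = (1.960 + 0.583) / √(106/2)
d = 2.543 / 7.280
d ≈ 0.35

By Cohen's convention (0.2 small / 0.5 medium / 0.8 large): small effect.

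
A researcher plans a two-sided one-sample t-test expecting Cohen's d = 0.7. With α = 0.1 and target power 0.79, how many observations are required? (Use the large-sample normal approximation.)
n = 13

Sample size formula (one-sample t-test, normal approximation):
n = ((z_{α/2} + z_β) / d)²

z_{α/2} = 1.645 (for α = 0.1, two-sided)
z_β = 0.806 (for power = 0.79)
d = 0.7

n = ((1.645 + 0.806) / 0.7)²
n = (3.501)²
n ≈ 12.26
Round up to the next whole number: n = 13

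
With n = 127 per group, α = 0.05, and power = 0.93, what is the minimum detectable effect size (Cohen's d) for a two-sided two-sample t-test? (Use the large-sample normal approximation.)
d ≈ 0.43

Minimum detectable effect (two-sample t-test, normal approximation):
d = (z_{α/2} + z_β) / √(n/2)
d = (1.960 + 1.476) / √(127/2)
d = 3.436 / 7.969
d ≈ 0.43

By Cohen's convention (0.2 small / 0.5 medium / 0.8 large): small effect.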